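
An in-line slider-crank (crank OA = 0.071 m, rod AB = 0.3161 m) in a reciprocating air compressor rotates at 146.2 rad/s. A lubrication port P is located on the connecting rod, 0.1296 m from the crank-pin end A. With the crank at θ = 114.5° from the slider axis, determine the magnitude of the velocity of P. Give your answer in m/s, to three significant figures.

9.43

ω = 146.2 rad/s.  Crank-pin speed |V_A| = rω = 10.38 m/s, perpendicular to OA.
Rod angle: sinφ = −(r/L) sinθ ⇒ φ = -11.794°; ω_rod = −rω cosθ/√(L²−r²sin²θ) = +13.912 rad/s.
V_P = V_A + ω_rod × AP, with AP = 0.1296 m along the rod.
Components: V_Px = −rω sinθ − a·ω_rod·sinφ = -9.0771 m/s;  V_Py = rω cosθ + a·ω_rod·cosφ = -2.5397 m/s.
|V_P| = √(V_Px² + V_Py²) = 9.4257 m/s.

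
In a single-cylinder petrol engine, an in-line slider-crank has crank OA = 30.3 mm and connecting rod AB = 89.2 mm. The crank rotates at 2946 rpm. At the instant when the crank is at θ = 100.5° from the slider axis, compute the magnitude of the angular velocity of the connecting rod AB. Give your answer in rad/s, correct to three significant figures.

ω = 308.5 rad/s (converted from 2946 rpm).
The rod makes angle φ with the slider axis where L sinφ = r sinθ; differentiating, L cosφ·φ̇ = r ω cosθ.
L cosφ = √(L² − r² sin²θ) = 0.084078 m.
|ω_rod| = r ω |cosθ| / √(L² − r² sin²θ) = 0.0303·308.5·0.18224/0.084078 = 20.261 rad/s.

20.3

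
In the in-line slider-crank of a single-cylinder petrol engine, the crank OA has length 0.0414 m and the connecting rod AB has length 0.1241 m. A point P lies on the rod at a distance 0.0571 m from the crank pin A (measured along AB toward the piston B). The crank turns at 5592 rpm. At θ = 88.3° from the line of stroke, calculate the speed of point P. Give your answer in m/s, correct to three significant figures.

ω = 585.6 rad/s.  Crank-pin speed |V_A| = rω = 24.244 m/s, perpendicular to OA.
Rod angle: sinφ = −(r/L) sinθ ⇒ φ = -19.479°; ω_rod = −rω cosθ/√(L²−r²sin²θ) = -6.1473 rad/s.
V_P = V_A + ω_rod × AP, with AP = 0.0571 m along the rod.
Components: V_Px = −rω sinθ − a·ω_rod·sinφ = -24.35 m/s;  V_Py = rω cosθ + a·ω_rod·cosφ = +0.38829 m/s.
|V_P| = √(V_Px² + V_Py²) = 24.353 m/s.

24.4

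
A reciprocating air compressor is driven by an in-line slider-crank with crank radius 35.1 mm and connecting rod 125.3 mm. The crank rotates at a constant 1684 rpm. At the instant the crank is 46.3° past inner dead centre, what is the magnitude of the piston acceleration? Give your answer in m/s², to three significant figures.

746

ω = 2π·1684/60 = 176.3 rad/s
x(θ) = r cosθ + √(L² − r² sin²θ); with ω constant, a = ω²·d²x/dθ².
d²x/dθ² = −r cosθ − r²(cos2θ)/√u − r⁴ sin²2θ/(4u^{3/2}),  u = L² − r² sin²θ = 0.0150561 m².
Substituting r = 0.0351 m, L = 0.1253 m, θ = 46.3°: d²x/dθ² = -0.023999 m.
a = ω²·d²x/dθ² = (176.3)²·(-0.023999) = -746.35 m/s²;  |a| = 746.35 m/s².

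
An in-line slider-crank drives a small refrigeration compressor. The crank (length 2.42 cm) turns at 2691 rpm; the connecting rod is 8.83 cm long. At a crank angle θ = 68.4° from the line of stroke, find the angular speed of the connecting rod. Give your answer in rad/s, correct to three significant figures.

ω = 281.8 rad/s (converted from 2691 rpm).
The rod makes angle φ with the slider axis where L sinφ = r sinθ; differentiating, L cosφ·φ̇ = r ω cosθ.
L cosφ = √(L² − r² sin²θ) = 0.085385 m.
|ω_rod| = r ω |cosθ| / √(L² − r² sin²θ) = 0.0242·281.8·0.36812/0.085385 = 29.402 rad/s.

29.4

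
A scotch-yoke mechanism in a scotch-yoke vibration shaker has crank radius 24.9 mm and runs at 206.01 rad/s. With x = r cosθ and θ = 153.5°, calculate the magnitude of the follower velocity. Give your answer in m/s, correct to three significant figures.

ω = 206 rad/s
x = r cosθ ⇒ ẋ = −rω sinθ.
|v| = rω|sinθ| = 0.0249·206·|sin 153.5°| = 2.2888 m/s.

2.29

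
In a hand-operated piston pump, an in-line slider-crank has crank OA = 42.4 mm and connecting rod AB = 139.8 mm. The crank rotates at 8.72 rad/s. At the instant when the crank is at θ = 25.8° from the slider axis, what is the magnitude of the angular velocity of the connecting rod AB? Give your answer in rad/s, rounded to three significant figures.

ω = 8.72 rad/s
The rod makes angle φ with the slider axis where L sinφ = r sinθ; differentiating, L cosφ·φ̇ = r ω cosθ.
L cosφ = √(L² − r² sin²θ) = 0.13858 m.
|ω_rod| = r ω |cosθ| / √(L² − r² sin²θ) = 0.0424·8.72·0.90032/0.13858 = 2.4021 rad/s.

2.40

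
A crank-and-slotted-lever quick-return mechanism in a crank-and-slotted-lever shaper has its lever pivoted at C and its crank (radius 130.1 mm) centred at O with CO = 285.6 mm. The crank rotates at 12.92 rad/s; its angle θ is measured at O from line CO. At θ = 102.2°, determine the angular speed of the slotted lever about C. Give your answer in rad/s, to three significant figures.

1.42

ω = 12.92 rad/s
Crank pin A relative to C: A = (d + r cosθ, r sinθ); lever angle φ = atan2(r sinθ, d + r cosθ).
Differentiating tanφ: φ̇ = rω(d cosθ + r)/(d² + r² + 2dr cosθ).
d² + r² + 2dr cosθ = |CA|² = 0.0827892 m²;  d cosθ + r = +0.069746 m.
|ω_lever| = |0.1301·12.92·+0.069746| / 0.0827892 = 1.4161 rad/s.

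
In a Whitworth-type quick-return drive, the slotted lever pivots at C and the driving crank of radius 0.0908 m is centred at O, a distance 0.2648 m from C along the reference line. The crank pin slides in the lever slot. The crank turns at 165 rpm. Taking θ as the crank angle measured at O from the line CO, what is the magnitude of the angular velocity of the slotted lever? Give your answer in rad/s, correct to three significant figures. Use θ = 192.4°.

ω = 17.28 rad/s (from 165 rpm).
Crank pin A relative to C: A = (d + r cosθ, r sinθ); lever angle φ = atan2(r sinθ, d + r cosθ).
Differentiating tanφ: φ̇ = rω(d cosθ + r)/(d² + r² + 2dr cosθ).
d² + r² + 2dr cosθ = |CA|² = 0.0313978 m²;  d cosθ + r = -0.16782 m.
|ω_lever| = |0.0908·17.28·-0.16782| / 0.0313978 = 8.3859 rad/s.

8.39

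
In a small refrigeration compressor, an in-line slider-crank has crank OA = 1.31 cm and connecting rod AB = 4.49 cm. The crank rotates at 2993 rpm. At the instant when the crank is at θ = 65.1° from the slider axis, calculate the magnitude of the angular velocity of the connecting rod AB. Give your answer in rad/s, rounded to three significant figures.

39.9

ω = 313.4 rad/s (converted from 2993 rpm).
The rod makes angle φ with the slider axis where L sinφ = r sinθ; differentiating, L cosφ·φ̇ = r ω cosθ.
L cosφ = √(L² − r² sin²θ) = 0.043299 m.
|ω_rod| = r ω |cosθ| / √(L² − r² sin²θ) = 0.0131·313.4·0.42104/0.043299 = 39.925 rad/s.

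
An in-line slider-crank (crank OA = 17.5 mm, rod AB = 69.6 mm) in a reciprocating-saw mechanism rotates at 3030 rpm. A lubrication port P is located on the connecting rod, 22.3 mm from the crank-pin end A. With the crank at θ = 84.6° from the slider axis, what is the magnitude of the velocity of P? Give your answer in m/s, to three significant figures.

ω = 317.3 rad/s.  Crank-pin speed |V_A| = rω = 5.5528 m/s, perpendicular to OA.
Rod angle: sinφ = −(r/L) sinθ ⇒ φ = -14.497°; ω_rod = −rω cosθ/√(L²−r²sin²θ) = -7.755 rad/s.
V_P = V_A + ω_rod × AP, with AP = 0.0223 m along the rod.
Components: V_Px = −rω sinθ − a·ω_rod·sinφ = -5.5714 m/s;  V_Py = rω cosθ + a·ω_rod·cosφ = +0.35513 m/s.
|V_P| = √(V_Px² + V_Py²) = 5.5827 m/s.

5.58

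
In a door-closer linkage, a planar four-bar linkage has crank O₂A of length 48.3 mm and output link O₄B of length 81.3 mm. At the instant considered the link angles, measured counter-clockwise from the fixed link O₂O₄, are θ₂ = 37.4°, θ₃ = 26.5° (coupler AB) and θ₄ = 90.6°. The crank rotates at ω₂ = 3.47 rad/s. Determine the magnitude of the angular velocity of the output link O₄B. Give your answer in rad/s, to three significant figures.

0.433

ω₂ = 3.47 rad/s
Differentiating the loop-closure r₂e^{iθ₂}+r₃e^{iθ₃}=r₁+r₄e^{iθ₄} gives r₂ω₂e^{iθ₂}+r₃ω₃e^{iθ₃}=r₄ω₄e^{iθ₄}.
Eliminating the other unknown: ω₄ = r₂ω₂ sin(θ₂−θ₃) / [r₄ sin(θ₄−θ₃)].
Numerator sine = +0.18910; denominator sine = +0.89956.
Result = 0.0483·3.47·(+0.18910) / (0.0813·(+0.89956)) = +0.43335 rad/s; magnitude 0.43335 rad/s.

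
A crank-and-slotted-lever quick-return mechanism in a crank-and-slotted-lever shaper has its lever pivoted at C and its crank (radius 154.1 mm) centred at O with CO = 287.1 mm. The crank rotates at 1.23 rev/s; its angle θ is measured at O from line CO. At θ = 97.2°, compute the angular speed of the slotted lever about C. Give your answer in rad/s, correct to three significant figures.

1.48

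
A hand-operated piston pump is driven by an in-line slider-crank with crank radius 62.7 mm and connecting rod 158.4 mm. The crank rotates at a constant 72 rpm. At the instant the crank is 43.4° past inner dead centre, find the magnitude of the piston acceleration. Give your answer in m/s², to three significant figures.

2.73

ω = 2π·72/60 = 7.54 rad/s
x(θ) = r cosθ + √(L² − r² sin²θ); with ω constant, a = ω²·d²x/dθ².
d²x/dθ² = −r cosθ − r²(cos2θ)/√u − r⁴ sin²2θ/(4u^{3/2}),  u = L² − r² sin²θ = 0.0232346 m².
Substituting r = 0.0627 m, L = 0.1584 m, θ = 43.4°: d²x/dθ² = -0.048083 m.
a = ω²·d²x/dθ² = (7.54)²·(-0.048083) = -2.7335 m/s²;  |a| = 2.7335 m/s².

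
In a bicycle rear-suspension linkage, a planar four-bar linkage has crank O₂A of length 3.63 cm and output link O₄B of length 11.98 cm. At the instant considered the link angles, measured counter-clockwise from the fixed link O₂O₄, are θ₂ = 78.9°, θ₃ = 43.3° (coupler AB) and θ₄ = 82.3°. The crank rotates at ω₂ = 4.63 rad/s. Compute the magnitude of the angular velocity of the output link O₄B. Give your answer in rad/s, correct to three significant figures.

ω₂ = 4.63 rad/s
Differentiating the loop-closure r₂e^{iθ₂}+r₃e^{iθ₃}=r₁+r₄e^{iθ₄} gives r₂ω₂e^{iθ₂}+r₃ω₃e^{iθ₃}=r₄ω₄e^{iθ₄}.
Eliminating the other unknown: ω₄ = r₂ω₂ sin(θ₂−θ₃) / [r₄ sin(θ₄−θ₃)].
Numerator sine = +0.58212; denominator sine = +0.62932.
Result = 0.0363·4.63·(+0.58212) / (0.1198·(+0.62932)) = +1.2977 rad/s; magnitude 1.2977 rad/s.

1.30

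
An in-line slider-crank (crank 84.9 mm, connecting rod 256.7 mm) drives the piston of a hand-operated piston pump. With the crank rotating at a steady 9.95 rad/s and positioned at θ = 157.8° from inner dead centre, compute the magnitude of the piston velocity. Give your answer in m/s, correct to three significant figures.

0.221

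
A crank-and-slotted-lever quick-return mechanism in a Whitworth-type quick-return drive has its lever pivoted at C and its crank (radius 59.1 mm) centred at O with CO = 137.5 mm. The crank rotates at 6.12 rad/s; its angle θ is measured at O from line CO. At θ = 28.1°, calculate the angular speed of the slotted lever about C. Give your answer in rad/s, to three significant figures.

ω = 6.12 rad/s
Crank pin A relative to C: A = (d + r cosθ, r sinθ); lever angle φ = atan2(r sinθ, d + r cosθ).
Differentiating tanφ: φ̇ = rω(d cosθ + r)/(d² + r² + 2dr cosθ).
d² + r² + 2dr cosθ = |CA|² = 0.0367358 m²;  d cosθ + r = +0.18039 m.
|ω_lever| = |0.0591·6.12·+0.18039| / 0.0367358 = 1.7761 rad/s.

1.78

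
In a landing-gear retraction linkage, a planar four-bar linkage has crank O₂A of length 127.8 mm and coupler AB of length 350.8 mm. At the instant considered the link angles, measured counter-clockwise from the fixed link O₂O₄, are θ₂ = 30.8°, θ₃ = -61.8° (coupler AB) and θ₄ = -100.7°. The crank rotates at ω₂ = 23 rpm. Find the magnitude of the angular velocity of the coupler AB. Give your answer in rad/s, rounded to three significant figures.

ω₂ = 2.409 rad/s (from 23 rpm).
Differentiating the loop-closure r₂e^{iθ₂}+r₃e^{iθ₃}=r₁+r₄e^{iθ₄} gives r₂ω₂e^{iθ₂}+r₃ω₃e^{iθ₃}=r₄ω₄e^{iθ₄}.
Eliminating the other unknown: ω₃ = r₂ω₂ sin(θ₄−θ₂) / [r₃ sin(θ₃−θ₄)].
Numerator sine = -0.74896; denominator sine = +0.62796.
Result = 0.1278·2.409·(-0.74896) / (0.3508·(+0.62796)) = -1.0465 rad/s; magnitude 1.0465 rad/s.

1.05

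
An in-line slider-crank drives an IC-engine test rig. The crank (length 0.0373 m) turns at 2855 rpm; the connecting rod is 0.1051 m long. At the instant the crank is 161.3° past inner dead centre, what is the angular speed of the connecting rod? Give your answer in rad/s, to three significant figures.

101

ω = 299 rad/s (converted from 2855 rpm).
The rod makes angle φ with the slider axis where L sinφ = r sinθ; differentiating, L cosφ·φ̇ = r ω cosθ.
L cosφ = √(L² − r² sin²θ) = 0.10442 m.
|ω_rod| = r ω |cosθ| / √(L² − r² sin²θ) = 0.0373·299·0.94721/0.10442 = 101.16 rad/s.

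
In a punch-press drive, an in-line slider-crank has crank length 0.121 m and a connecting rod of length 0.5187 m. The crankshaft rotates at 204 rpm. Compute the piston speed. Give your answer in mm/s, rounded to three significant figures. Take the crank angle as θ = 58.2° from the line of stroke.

2470

ω = 2π·204/60 = 21.36 rad/s
For an in-line slider-crank, x = r cosθ + √(L² − r² sin²θ), so v = −rω sinθ·[1 + r cosθ/√(L² − r² sin²θ)].
With r = 0.121 m, L = 0.5187 m, θ = 58.2°: √(L² − r² sin²θ) = 0.5084 m.
v = −0.121·21.36·0.84989·[1 + 0.121·0.52696/0.5084] = -2.4724 m/s.
|v| = 2.4724 m/s = 2472.4 mm/s.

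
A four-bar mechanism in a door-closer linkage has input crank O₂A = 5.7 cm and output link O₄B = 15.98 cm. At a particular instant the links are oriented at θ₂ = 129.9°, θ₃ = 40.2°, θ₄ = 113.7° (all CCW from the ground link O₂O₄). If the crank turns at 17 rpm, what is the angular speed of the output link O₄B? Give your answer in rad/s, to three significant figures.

0.662

ω₂ = 1.78 rad/s (from 17 rpm).
Differentiating the loop-closure r₂e^{iθ₂}+r₃e^{iθ₃}=r₁+r₄e^{iθ₄} gives r₂ω₂e^{iθ₂}+r₃ω₃e^{iθ₃}=r₄ω₄e^{iθ₄}.
Eliminating the other unknown: ω₄ = r₂ω₂ sin(θ₂−θ₃) / [r₄ sin(θ₄−θ₃)].
Numerator sine = +0.99999; denominator sine = +0.95882.
Result = 0.057·1.78·(+0.99999) / (0.1598·(+0.95882)) = +0.66227 rad/s; magnitude 0.66227 rad/s.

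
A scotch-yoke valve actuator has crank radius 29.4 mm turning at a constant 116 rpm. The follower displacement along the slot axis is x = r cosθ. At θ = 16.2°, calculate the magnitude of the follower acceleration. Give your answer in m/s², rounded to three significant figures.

ω = 12.15 rad/s (from 116 rpm).
x = r cosθ ⇒ ẍ = −rω² cosθ (ω constant).
|a| = rω²|cosθ| = 0.0294·(12.15)²·|cos 16.2°| = 4.1661 m/s².

4.17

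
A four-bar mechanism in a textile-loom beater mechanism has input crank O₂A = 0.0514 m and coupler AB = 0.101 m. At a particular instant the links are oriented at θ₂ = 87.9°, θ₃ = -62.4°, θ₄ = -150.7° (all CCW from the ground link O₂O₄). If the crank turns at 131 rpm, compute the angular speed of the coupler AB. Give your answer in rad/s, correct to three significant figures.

5.96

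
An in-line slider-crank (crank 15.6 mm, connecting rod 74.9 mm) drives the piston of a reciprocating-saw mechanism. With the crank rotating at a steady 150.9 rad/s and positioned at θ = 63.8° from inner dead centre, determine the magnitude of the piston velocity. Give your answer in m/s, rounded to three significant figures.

ω = 150.9 rad/s
For an in-line slider-crank, x = r cosθ + √(L² − r² sin²θ), so v = −rω sinθ·[1 + r cosθ/√(L² − r² sin²θ)].
With r = 0.0156 m, L = 0.0749 m, θ = 63.8°: √(L² − r² sin²θ) = 0.07358 m.
v = −0.0156·150.9·0.89726·[1 + 0.0156·0.44151/0.07358] = -2.3099 m/s.
|v| = 2.3099 m/s.

2.31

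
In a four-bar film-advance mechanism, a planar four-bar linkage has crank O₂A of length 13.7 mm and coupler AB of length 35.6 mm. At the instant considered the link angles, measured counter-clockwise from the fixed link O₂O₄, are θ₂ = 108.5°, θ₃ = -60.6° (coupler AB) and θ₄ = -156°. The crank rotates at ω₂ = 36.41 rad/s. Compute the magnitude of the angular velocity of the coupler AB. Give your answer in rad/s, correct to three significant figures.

ω₂ = 36.41 rad/s
Differentiating the loop-closure r₂e^{iθ₂}+r₃e^{iθ₃}=r₁+r₄e^{iθ₄} gives r₂ω₂e^{iθ₂}+r₃ω₃e^{iθ₃}=r₄ω₄e^{iθ₄}.
Eliminating the other unknown: ω₃ = r₂ω₂ sin(θ₄−θ₂) / [r₃ sin(θ₃−θ₄)].
Numerator sine = +0.99540; denominator sine = +0.99556.
Result = 0.0137·36.41·(+0.99540) / (0.0356·(+0.99556)) = +14.009 rad/s; magnitude 14.009 rad/s.

14.0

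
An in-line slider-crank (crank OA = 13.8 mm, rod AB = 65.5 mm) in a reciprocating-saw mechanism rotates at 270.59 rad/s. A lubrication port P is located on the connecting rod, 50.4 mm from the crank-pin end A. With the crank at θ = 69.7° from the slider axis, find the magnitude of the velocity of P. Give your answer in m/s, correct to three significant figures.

ω = 270.6 rad/s.  Crank-pin speed |V_A| = rω = 3.7341 m/s, perpendicular to OA.
Rod angle: sinφ = −(r/L) sinθ ⇒ φ = -11.397°; ω_rod = −rω cosθ/√(L²−r²sin²θ) = -20.177 rad/s.
V_P = V_A + ω_rod × AP, with AP = 0.0504 m along the rod.
Components: V_Px = −rω sinθ − a·ω_rod·sinφ = -3.7032 m/s;  V_Py = rω cosθ + a·ω_rod·cosφ = +0.29866 m/s.
|V_P| = √(V_Px² + V_Py²) = 3.7152 m/s.

3.72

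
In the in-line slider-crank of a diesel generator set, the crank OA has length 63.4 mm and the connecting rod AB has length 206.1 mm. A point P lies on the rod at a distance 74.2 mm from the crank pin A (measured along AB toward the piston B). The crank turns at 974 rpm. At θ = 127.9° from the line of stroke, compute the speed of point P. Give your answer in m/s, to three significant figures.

5.38

ω = 102 rad/s.  Crank-pin speed |V_A| = rω = 6.4666 m/s, perpendicular to OA.
Rod angle: sinφ = −(r/L) sinθ ⇒ φ = -14.048°; ω_rod = −rω cosθ/√(L²−r²sin²θ) = +19.868 rad/s.
V_P = V_A + ω_rod × AP, with AP = 0.0742 m along the rod.
Components: V_Px = −rω sinθ − a·ω_rod·sinφ = -4.7449 m/s;  V_Py = rω cosθ + a·ω_rod·cosφ = -2.5422 m/s.
|V_P| = √(V_Px² + V_Py²) = 5.383 m/s.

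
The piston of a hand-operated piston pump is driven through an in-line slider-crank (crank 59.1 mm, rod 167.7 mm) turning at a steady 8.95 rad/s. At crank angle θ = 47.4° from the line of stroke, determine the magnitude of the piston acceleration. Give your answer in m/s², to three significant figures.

3.12

ω = 8.95 rad/s
x(θ) = r cosθ + √(L² − r² sin²θ); with ω constant, a = ω²·d²x/dθ².
d²x/dθ² = −r cosθ − r²(cos2θ)/√u − r⁴ sin²2θ/(4u^{3/2}),  u = L² − r² sin²θ = 0.0262307 m².
Substituting r = 0.0591 m, L = 0.1677 m, θ = 47.4°: d²x/dθ² = -0.038912 m.
a = ω²·d²x/dθ² = (8.95)²·(-0.038912) = -3.1169 m/s²;  |a| = 3.1169 m/s².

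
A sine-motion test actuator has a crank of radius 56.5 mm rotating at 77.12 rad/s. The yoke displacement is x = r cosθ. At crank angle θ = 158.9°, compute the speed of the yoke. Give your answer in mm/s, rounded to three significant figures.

1570

ω = 77.12 rad/s
x = r cosθ ⇒ ẋ = −rω sinθ.
|v| = rω|sinθ| = 0.0565·77.12·|sin 158.9°| = 1.5686 m/s = 1568.6 mm/s.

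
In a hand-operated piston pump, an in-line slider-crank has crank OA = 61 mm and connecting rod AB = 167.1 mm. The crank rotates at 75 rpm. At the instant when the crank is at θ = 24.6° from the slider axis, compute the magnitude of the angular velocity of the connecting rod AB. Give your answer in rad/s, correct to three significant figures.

2.64

ω = 7.854 rad/s (converted from 75 rpm).
The rod makes angle φ with the slider axis where L sinφ = r sinθ; differentiating, L cosφ·φ̇ = r ω cosθ.
L cosφ = √(L² − r² sin²θ) = 0.16516 m.
|ω_rod| = r ω |cosθ| / √(L² − r² sin²θ) = 0.061·7.854·0.90924/0.16516 = 2.6375 rad/s.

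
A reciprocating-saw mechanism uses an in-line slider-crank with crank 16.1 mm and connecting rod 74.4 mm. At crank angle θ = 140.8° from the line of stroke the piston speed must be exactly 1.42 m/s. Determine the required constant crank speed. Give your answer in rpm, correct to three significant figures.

1600

For an in-line slider-crank, |v_piston| = rω|sinθ|·[1 + r cosθ/√(L² − r² sin²θ)].
With r = 0.0161 m, L = 0.0744 m, θ = 140.8°: the bracketed kinematic factor |dx/dθ| = 0.0084531 m.
ω = v/|dx/dθ| = 1.42/0.0084531 = 167.99 rad/s.
N = 60ω/(2π) = 1604.2 rpm.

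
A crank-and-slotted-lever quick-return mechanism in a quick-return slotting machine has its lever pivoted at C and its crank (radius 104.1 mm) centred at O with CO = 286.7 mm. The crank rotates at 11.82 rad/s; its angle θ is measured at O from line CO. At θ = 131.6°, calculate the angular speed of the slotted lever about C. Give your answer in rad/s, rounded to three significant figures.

1.99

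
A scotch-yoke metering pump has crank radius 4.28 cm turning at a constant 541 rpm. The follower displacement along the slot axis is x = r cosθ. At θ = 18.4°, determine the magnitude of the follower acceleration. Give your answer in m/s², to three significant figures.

ω = 56.65 rad/s (from 541 rpm).
x = r cosθ ⇒ ẍ = −rω² cosθ (ω constant).
|a| = rω²|cosθ| = 0.0428·(56.65)²·|cos 18.4°| = 130.35 m/s².

130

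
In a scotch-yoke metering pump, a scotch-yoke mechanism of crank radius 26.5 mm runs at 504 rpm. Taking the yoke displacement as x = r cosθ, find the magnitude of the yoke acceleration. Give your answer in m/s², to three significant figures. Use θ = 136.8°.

ω = 52.78 rad/s (from 504 rpm).
x = r cosθ ⇒ ẍ = −rω² cosθ (ω constant).
|a| = rω²|cosθ| = 0.0265·(52.78)²·|cos 136.8°| = 53.811 m/s².

53.8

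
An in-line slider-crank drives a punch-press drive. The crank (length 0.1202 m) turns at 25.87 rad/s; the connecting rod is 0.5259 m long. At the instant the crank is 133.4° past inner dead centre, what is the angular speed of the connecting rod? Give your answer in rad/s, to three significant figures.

4.12

ω = 25.87 rad/s
The rod makes angle φ with the slider axis where L sinφ = r sinθ; differentiating, L cosφ·φ̇ = r ω cosθ.
L cosφ = √(L² − r² sin²θ) = 0.5186 m.
|ω_rod| = r ω |cosθ| / √(L² − r² sin²θ) = 0.1202·25.87·0.68709/0.5186 = 4.1199 rad/s.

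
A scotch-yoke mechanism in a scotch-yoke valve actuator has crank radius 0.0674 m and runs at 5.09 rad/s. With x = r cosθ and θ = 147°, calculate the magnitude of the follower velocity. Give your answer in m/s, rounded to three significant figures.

ω = 5.09 rad/s
x = r cosθ ⇒ ẋ = −rω sinθ.
|v| = rω|sinθ| = 0.0674·5.09·|sin 147°| = 0.18685 m/s.

0.187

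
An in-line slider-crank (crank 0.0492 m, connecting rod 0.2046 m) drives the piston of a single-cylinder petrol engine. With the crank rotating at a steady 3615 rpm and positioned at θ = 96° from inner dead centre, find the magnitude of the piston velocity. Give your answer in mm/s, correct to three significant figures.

18000

ω = 2π·3615/60 = 378.6 rad/s
For an in-line slider-crank, x = r cosθ + √(L² − r² sin²θ), so v = −rω sinθ·[1 + r cosθ/√(L² − r² sin²θ)].
With r = 0.0492 m, L = 0.2046 m, θ = 96°: √(L² − r² sin²θ) = 0.19866 m.
v = −0.0492·378.6·0.99452·[1 + 0.0492·-0.10453/0.19866] = -18.044 m/s.
|v| = 18.044 m/s = 18044 mm/s.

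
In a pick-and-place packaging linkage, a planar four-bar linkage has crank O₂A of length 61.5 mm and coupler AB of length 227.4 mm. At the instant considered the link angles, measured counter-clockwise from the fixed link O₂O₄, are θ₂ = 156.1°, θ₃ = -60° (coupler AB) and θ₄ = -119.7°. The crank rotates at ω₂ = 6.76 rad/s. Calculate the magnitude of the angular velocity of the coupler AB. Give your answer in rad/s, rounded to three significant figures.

ω₂ = 6.76 rad/s
Differentiating the loop-closure r₂e^{iθ₂}+r₃e^{iθ₃}=r₁+r₄e^{iθ₄} gives r₂ω₂e^{iθ₂}+r₃ω₃e^{iθ₃}=r₄ω₄e^{iθ₄}.
Eliminating the other unknown: ω₃ = r₂ω₂ sin(θ₄−θ₂) / [r₃ sin(θ₃−θ₄)].
Numerator sine = +0.99488; denominator sine = +0.86340.
Result = 0.0615·6.76·(+0.99488) / (0.2274·(+0.86340)) = +2.1067 rad/s; magnitude 2.1067 rad/s.

2.11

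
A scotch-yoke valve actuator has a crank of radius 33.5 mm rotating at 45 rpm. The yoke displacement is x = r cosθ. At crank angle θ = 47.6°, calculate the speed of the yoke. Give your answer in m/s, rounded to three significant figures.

0.117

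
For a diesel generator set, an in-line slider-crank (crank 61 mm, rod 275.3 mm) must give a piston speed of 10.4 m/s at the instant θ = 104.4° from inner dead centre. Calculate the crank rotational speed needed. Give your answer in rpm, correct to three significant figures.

1780

For an in-line slider-crank, |v_piston| = rω|sinθ|·[1 + r cosθ/√(L² − r² sin²θ)].
With r = 0.061 m, L = 0.2753 m, θ = 104.4°: the bracketed kinematic factor |dx/dθ| = 0.05575 m.
ω = v/|dx/dθ| = 10.4/0.05575 = 186.55 rad/s.
N = 60ω/(2π) = 1781.4 rpm.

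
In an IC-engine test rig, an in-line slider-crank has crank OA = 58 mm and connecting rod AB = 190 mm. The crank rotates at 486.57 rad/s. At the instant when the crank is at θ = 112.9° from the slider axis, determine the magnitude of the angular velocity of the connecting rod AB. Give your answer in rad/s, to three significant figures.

ω = 486.6 rad/s
The rod makes angle φ with the slider axis where L sinφ = r sinθ; differentiating, L cosφ·φ̇ = r ω cosθ.
L cosφ = √(L² − r² sin²θ) = 0.18233 m.
|ω_rod| = r ω |cosθ| / √(L² − r² sin²θ) = 0.058·486.6·0.38912/0.18233 = 60.228 rad/s.

60.2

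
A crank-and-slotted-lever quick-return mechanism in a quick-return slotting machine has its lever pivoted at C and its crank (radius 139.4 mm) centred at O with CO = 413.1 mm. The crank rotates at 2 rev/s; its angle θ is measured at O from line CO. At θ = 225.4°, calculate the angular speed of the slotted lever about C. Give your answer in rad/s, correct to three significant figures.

2.42

ω = 12.57 rad/s (from 2 rev/s).
Crank pin A relative to C: A = (d + r cosθ, r sinθ); lever angle φ = atan2(r sinθ, d + r cosθ).
Differentiating tanφ: φ̇ = rω(d cosθ + r)/(d² + r² + 2dr cosθ).
d² + r² + 2dr cosθ = |CA|² = 0.109215 m²;  d cosθ + r = -0.15066 m.
|ω_lever| = |0.1394·12.57·-0.15066| / 0.109215 = 2.4165 rad/s.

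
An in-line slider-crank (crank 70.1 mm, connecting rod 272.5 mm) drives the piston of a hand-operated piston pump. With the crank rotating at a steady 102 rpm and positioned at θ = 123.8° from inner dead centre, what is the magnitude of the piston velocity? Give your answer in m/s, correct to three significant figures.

0.531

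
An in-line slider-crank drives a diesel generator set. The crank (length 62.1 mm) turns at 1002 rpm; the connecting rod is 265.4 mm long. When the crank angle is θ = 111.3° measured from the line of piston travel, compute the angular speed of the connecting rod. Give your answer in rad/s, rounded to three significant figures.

9.14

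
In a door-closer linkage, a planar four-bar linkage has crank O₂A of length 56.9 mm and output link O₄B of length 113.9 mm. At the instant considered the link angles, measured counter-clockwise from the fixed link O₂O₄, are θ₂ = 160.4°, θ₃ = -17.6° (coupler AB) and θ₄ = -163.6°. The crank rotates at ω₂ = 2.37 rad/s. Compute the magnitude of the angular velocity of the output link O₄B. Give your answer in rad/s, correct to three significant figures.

ω₂ = 2.37 rad/s
Differentiating the loop-closure r₂e^{iθ₂}+r₃e^{iθ₃}=r₁+r₄e^{iθ₄} gives r₂ω₂e^{iθ₂}+r₃ω₃e^{iθ₃}=r₄ω₄e^{iθ₄}.
Eliminating the other unknown: ω₄ = r₂ω₂ sin(θ₂−θ₃) / [r₄ sin(θ₄−θ₃)].
Numerator sine = +0.03490; denominator sine = -0.55919.
Result = 0.0569·2.37·(+0.03490) / (0.1139·(-0.55919)) = -0.073891 rad/s; magnitude 0.073891 rad/s.

0.0739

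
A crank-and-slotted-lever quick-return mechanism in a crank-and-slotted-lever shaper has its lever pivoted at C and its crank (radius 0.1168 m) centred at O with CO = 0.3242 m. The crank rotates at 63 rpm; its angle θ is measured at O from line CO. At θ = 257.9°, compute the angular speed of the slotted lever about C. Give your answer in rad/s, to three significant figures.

0.366

ω = 6.597 rad/s (from 63 rpm).
Crank pin A relative to C: A = (d + r cosθ, r sinθ); lever angle φ = atan2(r sinθ, d + r cosθ).
Differentiating tanφ: φ̇ = rω(d cosθ + r)/(d² + r² + 2dr cosθ).
d² + r² + 2dr cosθ = |CA|² = 0.102873 m²;  d cosθ + r = +0.048842 m.
|ω_lever| = |0.1168·6.597·+0.048842| / 0.102873 = 0.36585 rad/s.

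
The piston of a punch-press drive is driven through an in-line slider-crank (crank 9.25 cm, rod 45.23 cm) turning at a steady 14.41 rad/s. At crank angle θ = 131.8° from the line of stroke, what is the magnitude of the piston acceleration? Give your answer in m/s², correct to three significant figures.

13.2

ω = 14.41 rad/s
x(θ) = r cosθ + √(L² − r² sin²θ); with ω constant, a = ω²·d²x/dθ².
d²x/dθ² = −r cosθ − r²(cos2θ)/√u − r⁴ sin²2θ/(4u^{3/2}),  u = L² − r² sin²θ = 0.19982 m².
Substituting r = 0.0925 m, L = 0.4523 m, θ = 131.8°: d²x/dθ² = +0.063586 m.
a = ω²·d²x/dθ² = (14.41)²·(+0.063586) = +13.203 m/s²;  |a| = 13.203 m/s².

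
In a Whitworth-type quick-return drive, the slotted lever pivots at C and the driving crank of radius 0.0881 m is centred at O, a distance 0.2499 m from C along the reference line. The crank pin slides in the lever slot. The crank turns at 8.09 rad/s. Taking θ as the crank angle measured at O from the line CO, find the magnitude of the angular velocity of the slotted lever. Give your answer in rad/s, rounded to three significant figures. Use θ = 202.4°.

ω = 8.09 rad/s
Crank pin A relative to C: A = (d + r cosθ, r sinθ); lever angle φ = atan2(r sinθ, d + r cosθ).
Differentiating tanφ: φ̇ = rω(d cosθ + r)/(d² + r² + 2dr cosθ).
d² + r² + 2dr cosθ = |CA|² = 0.0295017 m²;  d cosθ + r = -0.14294 m.
|ω_lever| = |0.0881·8.09·-0.14294| / 0.0295017 = 3.4534 rad/s.

3.45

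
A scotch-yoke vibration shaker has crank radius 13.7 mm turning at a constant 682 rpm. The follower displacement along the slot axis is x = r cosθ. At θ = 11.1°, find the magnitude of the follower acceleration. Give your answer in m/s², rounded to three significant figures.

68.6

ω = 71.42 rad/s (from 682 rpm).
x = r cosθ ⇒ ẍ = −rω² cosθ (ω constant).
|a| = rω²|cosθ| = 0.0137·(71.42)²·|cos 11.1°| = 68.572 m/s².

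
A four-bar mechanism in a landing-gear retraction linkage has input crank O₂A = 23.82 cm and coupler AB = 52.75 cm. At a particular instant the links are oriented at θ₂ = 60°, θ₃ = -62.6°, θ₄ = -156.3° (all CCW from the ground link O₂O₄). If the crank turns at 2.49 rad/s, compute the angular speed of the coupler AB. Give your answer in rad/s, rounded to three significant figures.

ω₂ = 2.49 rad/s
Differentiating the loop-closure r₂e^{iθ₂}+r₃e^{iθ₃}=r₁+r₄e^{iθ₄} gives r₂ω₂e^{iθ₂}+r₃ω₃e^{iθ₃}=r₄ω₄e^{iθ₄}.
Eliminating the other unknown: ω₃ = r₂ω₂ sin(θ₄−θ₂) / [r₃ sin(θ₃−θ₄)].
Numerator sine = +0.59201; denominator sine = +0.99792.
Result = 0.2382·2.49·(+0.59201) / (0.5275·(+0.99792)) = +0.66705 rad/s; magnitude 0.66705 rad/s.

0.667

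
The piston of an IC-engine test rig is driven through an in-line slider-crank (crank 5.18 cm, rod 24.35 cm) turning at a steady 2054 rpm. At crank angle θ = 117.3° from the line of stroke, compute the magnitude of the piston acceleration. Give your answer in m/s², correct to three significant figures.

1400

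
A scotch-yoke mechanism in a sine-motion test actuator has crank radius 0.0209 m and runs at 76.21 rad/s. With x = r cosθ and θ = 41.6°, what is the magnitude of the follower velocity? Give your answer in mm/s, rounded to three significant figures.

1060

ω = 76.21 rad/s
x = r cosθ ⇒ ẋ = −rω sinθ.
|v| = rω|sinθ| = 0.0209·76.21·|sin 41.6°| = 1.0575 m/s = 1057.5 mm/s.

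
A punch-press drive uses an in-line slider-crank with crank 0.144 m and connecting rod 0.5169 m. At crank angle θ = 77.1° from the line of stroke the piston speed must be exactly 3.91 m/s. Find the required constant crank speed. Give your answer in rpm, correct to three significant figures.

250

For an in-line slider-crank, |v_piston| = rω|sinθ|·[1 + r cosθ/√(L² − r² sin²θ)].
With r = 0.144 m, L = 0.5169 m, θ = 77.1°: the bracketed kinematic factor |dx/dθ| = 0.14944 m.
ω = v/|dx/dθ| = 3.91/0.14944 = 26.165 rad/s.
N = 60ω/(2π) = 249.86 rpm.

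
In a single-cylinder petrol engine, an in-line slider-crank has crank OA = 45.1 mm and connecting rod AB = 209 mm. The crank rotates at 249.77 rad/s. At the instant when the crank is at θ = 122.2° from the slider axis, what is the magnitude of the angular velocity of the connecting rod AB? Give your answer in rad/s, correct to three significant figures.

ω = 249.8 rad/s
The rod makes angle φ with the slider axis where L sinφ = r sinθ; differentiating, L cosφ·φ̇ = r ω cosθ.
L cosφ = √(L² − r² sin²θ) = 0.20549 m.
|ω_rod| = r ω |cosθ| / √(L² − r² sin²θ) = 0.0451·249.8·0.53288/0.20549 = 29.212 rad/s.

29.2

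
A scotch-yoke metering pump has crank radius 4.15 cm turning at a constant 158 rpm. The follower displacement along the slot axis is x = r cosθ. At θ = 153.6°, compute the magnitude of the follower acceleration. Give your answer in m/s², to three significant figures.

ω = 16.55 rad/s (from 158 rpm).
x = r cosθ ⇒ ẍ = −rω² cosθ (ω constant).
|a| = rω²|cosθ| = 0.0415·(16.55)²·|cos 153.6°| = 10.176 m/s².

10.2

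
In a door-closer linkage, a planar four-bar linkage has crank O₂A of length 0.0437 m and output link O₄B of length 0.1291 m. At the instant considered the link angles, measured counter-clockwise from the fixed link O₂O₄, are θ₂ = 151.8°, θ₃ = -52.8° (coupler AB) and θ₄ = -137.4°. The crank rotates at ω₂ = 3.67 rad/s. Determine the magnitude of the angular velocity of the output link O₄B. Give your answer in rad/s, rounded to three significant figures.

ω₂ = 3.67 rad/s
Differentiating the loop-closure r₂e^{iθ₂}+r₃e^{iθ₃}=r₁+r₄e^{iθ₄} gives r₂ω₂e^{iθ₂}+r₃ω₃e^{iθ₃}=r₄ω₄e^{iθ₄}.
Eliminating the other unknown: ω₄ = r₂ω₂ sin(θ₂−θ₃) / [r₄ sin(θ₄−θ₃)].
Numerator sine = -0.41628; denominator sine = -0.99556.
Result = 0.0437·3.67·(-0.41628) / (0.1291·(-0.99556)) = +0.51944 rad/s; magnitude 0.51944 rad/s.

0.519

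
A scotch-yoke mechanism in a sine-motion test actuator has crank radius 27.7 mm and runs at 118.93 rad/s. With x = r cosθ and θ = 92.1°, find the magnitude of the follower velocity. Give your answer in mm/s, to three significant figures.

3290

ω = 118.9 rad/s
x = r cosθ ⇒ ẋ = −rω sinθ.
|v| = rω|sinθ| = 0.0277·118.9·|sin 92.1°| = 3.2921 m/s = 3292.1 mm/s.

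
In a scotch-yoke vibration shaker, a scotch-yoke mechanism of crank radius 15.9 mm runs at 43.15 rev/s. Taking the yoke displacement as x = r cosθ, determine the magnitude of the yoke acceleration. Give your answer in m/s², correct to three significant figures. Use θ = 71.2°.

377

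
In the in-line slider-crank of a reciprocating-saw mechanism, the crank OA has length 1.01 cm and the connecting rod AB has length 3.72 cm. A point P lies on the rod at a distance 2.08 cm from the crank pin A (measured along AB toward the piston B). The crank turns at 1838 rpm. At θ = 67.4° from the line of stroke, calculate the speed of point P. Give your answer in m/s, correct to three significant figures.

1.93

ω = 192.5 rad/s.  Crank-pin speed |V_A| = rω = 1.944 m/s, perpendicular to OA.
Rod angle: sinφ = −(r/L) sinθ ⇒ φ = -14.516°; ω_rod = −rω cosθ/√(L²−r²sin²θ) = -20.745 rad/s.
V_P = V_A + ω_rod × AP, with AP = 0.0208 m along the rod.
Components: V_Px = −rω sinθ − a·ω_rod·sinφ = -1.9029 m/s;  V_Py = rω cosθ + a·ω_rod·cosφ = +0.32935 m/s.
|V_P| = √(V_Px² + V_Py²) = 1.9312 m/s.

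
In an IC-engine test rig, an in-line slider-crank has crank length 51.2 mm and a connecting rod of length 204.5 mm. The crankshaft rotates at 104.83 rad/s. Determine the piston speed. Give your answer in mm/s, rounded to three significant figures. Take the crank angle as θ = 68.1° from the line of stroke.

ω = 104.8 rad/s
For an in-line slider-crank, x = r cosθ + √(L² − r² sin²θ), so v = −rω sinθ·[1 + r cosθ/√(L² − r² sin²θ)].
With r = 0.0512 m, L = 0.2045 m, θ = 68.1°: √(L² − r² sin²θ) = 0.19891 m.
v = −0.0512·104.8·0.92784·[1 + 0.0512·0.37299/0.19891] = -5.4581 m/s.
|v| = 5.4581 m/s = 5458.1 mm/s.

5460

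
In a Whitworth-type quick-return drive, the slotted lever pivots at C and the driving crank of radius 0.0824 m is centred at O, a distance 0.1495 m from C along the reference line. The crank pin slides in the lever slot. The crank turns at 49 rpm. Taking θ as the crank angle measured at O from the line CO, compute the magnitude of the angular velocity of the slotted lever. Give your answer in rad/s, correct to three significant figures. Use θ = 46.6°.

1.70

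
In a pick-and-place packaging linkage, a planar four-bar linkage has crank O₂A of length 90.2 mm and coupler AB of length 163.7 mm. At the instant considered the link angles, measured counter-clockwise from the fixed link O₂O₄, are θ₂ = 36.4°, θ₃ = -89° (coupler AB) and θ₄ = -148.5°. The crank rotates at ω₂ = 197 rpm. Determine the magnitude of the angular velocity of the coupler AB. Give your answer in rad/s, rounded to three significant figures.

ω₂ = 20.63 rad/s (from 197 rpm).
Differentiating the loop-closure r₂e^{iθ₂}+r₃e^{iθ₃}=r₁+r₄e^{iθ₄} gives r₂ω₂e^{iθ₂}+r₃ω₃e^{iθ₃}=r₄ω₄e^{iθ₄}.
Eliminating the other unknown: ω₃ = r₂ω₂ sin(θ₄−θ₂) / [r₃ sin(θ₃−θ₄)].
Numerator sine = +0.08542; denominator sine = +0.86163.
Result = 0.0902·20.63·(+0.08542) / (0.1637·(+0.86163)) = +1.1269 rad/s; magnitude 1.1269 rad/s.

1.13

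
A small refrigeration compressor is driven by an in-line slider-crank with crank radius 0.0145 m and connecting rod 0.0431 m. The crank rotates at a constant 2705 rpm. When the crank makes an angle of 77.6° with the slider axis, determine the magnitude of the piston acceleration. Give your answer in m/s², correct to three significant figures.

124

ω = 2π·2705/60 = 283.3 rad/s
x(θ) = r cosθ + √(L² − r² sin²θ); with ω constant, a = ω²·d²x/dθ².
d²x/dθ² = −r cosθ − r²(cos2θ)/√u − r⁴ sin²2θ/(4u^{3/2}),  u = L² − r² sin²θ = 0.00165705 m².
Substituting r = 0.0145 m, L = 0.0431 m, θ = 77.6°: d²x/dθ² = +0.0015462 m.
a = ω²·d²x/dθ² = (283.3)²·(+0.0015462) = +124.06 m/s²;  |a| = 124.06 m/s².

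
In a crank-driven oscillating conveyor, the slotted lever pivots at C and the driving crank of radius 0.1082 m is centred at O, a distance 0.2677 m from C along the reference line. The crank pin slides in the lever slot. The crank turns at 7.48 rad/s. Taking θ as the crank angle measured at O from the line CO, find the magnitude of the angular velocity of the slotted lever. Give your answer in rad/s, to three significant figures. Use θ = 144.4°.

2.44

ω = 7.48 rad/s
Crank pin A relative to C: A = (d + r cosθ, r sinθ); lever angle φ = atan2(r sinθ, d + r cosθ).
Differentiating tanφ: φ̇ = rω(d cosθ + r)/(d² + r² + 2dr cosθ).
d² + r² + 2dr cosθ = |CA|² = 0.0362674 m²;  d cosθ + r = -0.10947 m.
|ω_lever| = |0.1082·7.48·-0.10947| / 0.0362674 = 2.4428 rad/s.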